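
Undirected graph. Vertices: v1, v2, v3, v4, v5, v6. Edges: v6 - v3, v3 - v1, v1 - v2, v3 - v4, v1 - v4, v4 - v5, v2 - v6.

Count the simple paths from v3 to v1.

v3–v1
v3–v4–v1
v3–v6–v2–v1

3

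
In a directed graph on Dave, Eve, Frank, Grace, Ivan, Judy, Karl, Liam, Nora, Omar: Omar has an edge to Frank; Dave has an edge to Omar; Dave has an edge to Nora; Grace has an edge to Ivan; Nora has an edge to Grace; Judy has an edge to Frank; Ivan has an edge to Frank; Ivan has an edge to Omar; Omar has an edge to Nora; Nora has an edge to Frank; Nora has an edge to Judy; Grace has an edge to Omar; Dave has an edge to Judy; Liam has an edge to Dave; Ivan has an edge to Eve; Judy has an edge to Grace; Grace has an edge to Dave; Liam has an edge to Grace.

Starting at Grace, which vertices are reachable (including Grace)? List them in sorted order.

Start at Grace.
Its neighbours: Dave, Ivan, Omar.
Then their neighbours: Eve, Frank, Judy, Nora.
Nothing further is reachable.

Dave, Eve, Frank, Grace, Ivan, Judy, Nora, Omar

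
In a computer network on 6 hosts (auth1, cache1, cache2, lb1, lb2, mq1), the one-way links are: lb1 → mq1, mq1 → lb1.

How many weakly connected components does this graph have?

5

From auth1: component {auth1}.
From cache1: component {cache1}.
From cache2: component {cache2}.
From lb1: component {lb1, mq1}.
From lb2: component {lb2}.
That's 5 components.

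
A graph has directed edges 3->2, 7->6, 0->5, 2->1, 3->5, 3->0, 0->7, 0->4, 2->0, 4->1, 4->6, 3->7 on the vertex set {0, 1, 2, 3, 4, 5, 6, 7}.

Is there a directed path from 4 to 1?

Explore from 4.
Distance 1: reach 1, 6.
Found 1.

Yes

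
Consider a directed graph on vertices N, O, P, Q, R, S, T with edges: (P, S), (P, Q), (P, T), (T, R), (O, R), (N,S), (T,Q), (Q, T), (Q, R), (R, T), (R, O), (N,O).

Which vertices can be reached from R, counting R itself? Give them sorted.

Start at R.
Its neighbours: O, T.
Then their neighbours: Q.
Nothing further is reachable.

O, Q, R, T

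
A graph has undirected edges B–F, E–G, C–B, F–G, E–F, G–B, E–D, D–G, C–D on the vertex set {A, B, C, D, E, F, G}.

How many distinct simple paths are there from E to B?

E–D–C–B
E–D–G–B
E–D–G–F–B
E–F–B
E–F–G–B
E–F–G–D–C–B
E–G–B
E–G–D–C–B
E–G–F–B

9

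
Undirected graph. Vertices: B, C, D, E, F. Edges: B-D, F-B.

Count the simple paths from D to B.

D–B

1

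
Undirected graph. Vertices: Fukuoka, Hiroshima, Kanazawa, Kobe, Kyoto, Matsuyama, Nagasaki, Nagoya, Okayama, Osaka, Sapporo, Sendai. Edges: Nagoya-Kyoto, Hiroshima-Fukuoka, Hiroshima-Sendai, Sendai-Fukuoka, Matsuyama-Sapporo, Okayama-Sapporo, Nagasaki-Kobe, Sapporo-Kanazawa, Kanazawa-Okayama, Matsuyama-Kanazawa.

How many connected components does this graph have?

5

From Fukuoka: component {Fukuoka, Hiroshima, Sendai}.
From Kanazawa: component {Kanazawa, Matsuyama, Okayama, Sapporo}.
From Kobe: component {Kobe, Nagasaki}.
From Kyoto: component {Kyoto, Nagoya}.
From Osaka: component {Osaka}.
That's 5 components.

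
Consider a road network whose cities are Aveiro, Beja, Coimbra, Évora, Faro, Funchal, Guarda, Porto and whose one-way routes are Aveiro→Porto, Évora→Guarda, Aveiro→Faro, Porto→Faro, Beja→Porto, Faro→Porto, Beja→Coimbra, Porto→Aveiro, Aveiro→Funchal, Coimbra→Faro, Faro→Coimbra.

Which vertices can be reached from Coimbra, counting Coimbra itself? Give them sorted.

Aveiro, Coimbra, Faro, Funchal, Porto

Start at Coimbra.
Its neighbours: Faro.
Then their neighbours: Porto.
Then next layer: Aveiro.
Then next layer: Funchal.
Nothing further is reachable.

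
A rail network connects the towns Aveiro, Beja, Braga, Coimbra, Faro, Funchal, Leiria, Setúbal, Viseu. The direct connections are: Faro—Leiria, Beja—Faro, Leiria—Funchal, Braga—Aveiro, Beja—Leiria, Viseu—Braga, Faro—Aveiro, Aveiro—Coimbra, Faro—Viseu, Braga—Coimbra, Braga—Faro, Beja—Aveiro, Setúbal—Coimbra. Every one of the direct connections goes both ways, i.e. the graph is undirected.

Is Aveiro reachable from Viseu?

Yes

Explore from Viseu.
Distance 1: reach Braga, Faro.
Distance 2: reach Aveiro, Beja, Coimbra, Leiria.
Found Aveiro.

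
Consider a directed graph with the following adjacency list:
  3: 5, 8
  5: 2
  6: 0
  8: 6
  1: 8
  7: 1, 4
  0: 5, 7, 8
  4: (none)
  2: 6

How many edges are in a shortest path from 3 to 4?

5

Distance 0: 3.
Distance 1: 5, 8.
Distance 2: 2, 6.
Distance 3: 0.
Distance 4: 7.
Distance 5: 1, 4 — contains 4.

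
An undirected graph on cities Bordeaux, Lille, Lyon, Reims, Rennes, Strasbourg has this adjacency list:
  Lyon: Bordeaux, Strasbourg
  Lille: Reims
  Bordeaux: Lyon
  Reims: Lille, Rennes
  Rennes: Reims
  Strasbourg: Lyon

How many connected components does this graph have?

2

From Bordeaux: component {Bordeaux, Lyon, Strasbourg}.
From Lille: component {Lille, Reims, Rennes}.
That's 2 components.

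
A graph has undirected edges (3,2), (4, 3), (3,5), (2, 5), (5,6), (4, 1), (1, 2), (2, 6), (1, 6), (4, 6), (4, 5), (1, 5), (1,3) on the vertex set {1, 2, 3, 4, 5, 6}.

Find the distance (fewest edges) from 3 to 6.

Distance 0: 3.
Distance 1: 1, 2, 4, 5.
Distance 2: 6 — contains 6.

2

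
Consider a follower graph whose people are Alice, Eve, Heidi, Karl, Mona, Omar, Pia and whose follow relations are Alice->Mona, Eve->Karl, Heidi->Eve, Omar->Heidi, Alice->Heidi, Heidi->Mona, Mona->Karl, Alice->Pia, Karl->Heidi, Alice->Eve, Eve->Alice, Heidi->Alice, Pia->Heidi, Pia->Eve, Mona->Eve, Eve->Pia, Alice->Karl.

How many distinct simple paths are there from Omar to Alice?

3

Omar→Heidi→Alice
Omar→Heidi→Eve→Alice
Omar→Heidi→Mona→Eve→Alice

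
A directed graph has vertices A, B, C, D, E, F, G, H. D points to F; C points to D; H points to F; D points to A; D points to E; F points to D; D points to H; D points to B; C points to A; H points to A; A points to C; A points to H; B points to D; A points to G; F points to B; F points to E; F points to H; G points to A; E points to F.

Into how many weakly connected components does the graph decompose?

1

From A: component {A, B, C, D, E, F, G, H}.
That's 1 component.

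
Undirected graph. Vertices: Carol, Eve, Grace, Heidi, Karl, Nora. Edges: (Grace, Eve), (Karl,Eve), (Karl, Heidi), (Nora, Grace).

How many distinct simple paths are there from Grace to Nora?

1

Grace–Nora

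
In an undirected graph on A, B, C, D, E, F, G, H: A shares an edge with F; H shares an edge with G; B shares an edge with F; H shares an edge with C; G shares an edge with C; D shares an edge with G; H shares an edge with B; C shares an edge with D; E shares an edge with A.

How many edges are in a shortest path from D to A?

Distance 0: D.
Distance 1: C, G.
Distance 2: H.
Distance 3: B.
Distance 4: F.
Distance 5: A — contains A.

5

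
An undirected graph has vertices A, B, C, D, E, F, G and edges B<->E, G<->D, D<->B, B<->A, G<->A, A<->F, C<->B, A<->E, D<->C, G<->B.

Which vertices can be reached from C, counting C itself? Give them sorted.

Start at C.
Its neighbours: B, D.
Then their neighbours: A, E, G.
Then next layer: F.
Every vertex is now reached.

A, B, C, D, E, F, G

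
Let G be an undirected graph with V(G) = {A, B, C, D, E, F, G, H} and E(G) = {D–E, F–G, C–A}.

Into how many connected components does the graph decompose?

From A: component {A, C}.
From B: component {B}.
From D: component {D, E}.
From F: component {F, G}.
From H: component {H}.
That's 5 components.

5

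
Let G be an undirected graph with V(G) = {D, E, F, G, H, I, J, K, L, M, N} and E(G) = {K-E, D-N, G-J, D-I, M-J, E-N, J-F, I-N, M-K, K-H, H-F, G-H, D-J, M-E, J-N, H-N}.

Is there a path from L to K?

L has no edges, so nothing is reachable from it.

No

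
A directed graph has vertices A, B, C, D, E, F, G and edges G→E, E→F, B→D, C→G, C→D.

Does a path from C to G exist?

Yes

Explore from C.
Distance 1: reach D, G.
Found G.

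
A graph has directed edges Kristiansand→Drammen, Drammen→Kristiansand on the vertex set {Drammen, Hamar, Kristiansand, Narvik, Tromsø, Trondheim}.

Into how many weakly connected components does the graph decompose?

5

From Drammen: component {Drammen, Kristiansand}.
From Hamar: component {Hamar}.
From Narvik: component {Narvik}.
From Tromsø: component {Tromsø}.
From Trondheim: component {Trondheim}.
That's 5 components.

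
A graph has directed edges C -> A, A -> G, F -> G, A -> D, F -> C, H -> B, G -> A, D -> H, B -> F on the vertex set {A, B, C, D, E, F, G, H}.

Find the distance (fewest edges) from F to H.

4

Distance 0: F.
Distance 1: C, G.
Distance 2: A.
Distance 3: D.
Distance 4: H — contains H.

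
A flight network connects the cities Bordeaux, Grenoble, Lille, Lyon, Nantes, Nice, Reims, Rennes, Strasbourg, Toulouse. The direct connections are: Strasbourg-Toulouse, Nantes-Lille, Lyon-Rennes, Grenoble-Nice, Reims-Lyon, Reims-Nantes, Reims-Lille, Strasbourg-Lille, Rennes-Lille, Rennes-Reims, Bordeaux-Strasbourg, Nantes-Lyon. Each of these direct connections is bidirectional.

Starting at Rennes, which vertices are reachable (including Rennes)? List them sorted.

Bordeaux, Lille, Lyon, Nantes, Reims, Rennes, Strasbourg, Toulouse

Start at Rennes.
Its neighbours: Lille, Lyon, Reims.
Then their neighbours: Nantes, Strasbourg.
Then next layer: Bordeaux, Toulouse.
Nothing further is reachable.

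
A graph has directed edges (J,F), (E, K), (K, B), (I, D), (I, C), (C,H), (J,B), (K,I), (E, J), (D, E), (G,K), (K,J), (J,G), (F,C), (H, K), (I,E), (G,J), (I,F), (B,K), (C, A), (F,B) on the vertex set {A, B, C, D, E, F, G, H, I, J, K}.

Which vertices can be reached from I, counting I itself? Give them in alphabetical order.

Start at I.
Its neighbours: C, D, E, F.
Then their neighbours: A, B, H, J, K.
Then next layer: G.
Every vertex is now reached.

A, B, C, D, E, F, G, H, I, J, K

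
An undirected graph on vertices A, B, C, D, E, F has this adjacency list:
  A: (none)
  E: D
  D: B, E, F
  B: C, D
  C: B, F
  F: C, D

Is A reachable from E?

No

Explore from E.
Distance 1: reach D.
Distance 2: reach B, F.
Distance 3: reach C.
The search is exhausted without reaching A; it lies in a different component.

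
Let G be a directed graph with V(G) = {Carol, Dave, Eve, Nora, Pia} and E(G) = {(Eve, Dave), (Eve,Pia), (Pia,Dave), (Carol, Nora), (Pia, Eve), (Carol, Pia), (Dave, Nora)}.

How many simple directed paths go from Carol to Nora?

3

Carol→Nora
Carol→Pia→Dave→Nora
Carol→Pia→Eve→Dave→Nora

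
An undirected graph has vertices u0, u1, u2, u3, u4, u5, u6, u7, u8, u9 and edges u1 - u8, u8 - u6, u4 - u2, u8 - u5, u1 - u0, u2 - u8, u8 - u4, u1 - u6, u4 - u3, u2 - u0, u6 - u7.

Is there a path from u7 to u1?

Explore from u7.
Distance 1: reach u6.
Distance 2: reach u1, u8.
Found u1.

Yes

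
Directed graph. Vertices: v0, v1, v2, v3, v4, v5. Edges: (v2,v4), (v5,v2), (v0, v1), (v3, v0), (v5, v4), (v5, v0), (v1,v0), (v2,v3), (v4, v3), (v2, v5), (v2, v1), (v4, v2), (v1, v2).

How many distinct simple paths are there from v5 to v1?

7

v5→v0→v1
v5→v2→v1
v5→v2→v3→v0→v1
v5→v2→v4→v3→v0→v1
v5→v4→v2→v1
v5→v4→v2→v3→v0→v1
v5→v4→v3→v0→v1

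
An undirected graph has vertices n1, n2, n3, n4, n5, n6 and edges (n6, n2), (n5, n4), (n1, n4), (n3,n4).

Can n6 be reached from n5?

Explore from n5.
Distance 1: reach n4.
Distance 2: reach n1, n3.
The search is exhausted without reaching n6; it lies in a different component.

No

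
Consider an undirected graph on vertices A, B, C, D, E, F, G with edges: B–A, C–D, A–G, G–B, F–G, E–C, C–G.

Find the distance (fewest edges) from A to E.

Distance 0: A.
Distance 1: B, G.
Distance 2: C, F.
Distance 3: D, E — contains E.

3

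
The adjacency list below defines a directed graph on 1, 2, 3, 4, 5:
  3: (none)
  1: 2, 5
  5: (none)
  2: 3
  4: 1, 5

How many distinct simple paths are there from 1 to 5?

1

1→5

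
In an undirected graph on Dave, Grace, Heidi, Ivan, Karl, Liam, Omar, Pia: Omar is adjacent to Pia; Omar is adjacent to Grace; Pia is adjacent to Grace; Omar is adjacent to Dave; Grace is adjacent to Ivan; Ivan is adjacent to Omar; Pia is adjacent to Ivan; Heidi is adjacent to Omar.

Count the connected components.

From Dave: component {Dave, Grace, Heidi, Ivan, Omar, Pia}.
From Karl: component {Karl}.
From Liam: component {Liam}.
That's 3 components.

3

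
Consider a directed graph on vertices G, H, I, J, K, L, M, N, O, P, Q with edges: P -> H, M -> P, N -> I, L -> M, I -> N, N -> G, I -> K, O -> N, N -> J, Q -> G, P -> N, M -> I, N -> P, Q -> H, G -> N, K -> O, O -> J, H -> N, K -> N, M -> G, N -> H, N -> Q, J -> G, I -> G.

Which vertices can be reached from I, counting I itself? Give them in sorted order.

G, H, I, J, K, N, O, P, Q

Start at I.
Its neighbours: G, K, N.
Then their neighbours: H, J, O, P, Q.
Nothing further is reachable.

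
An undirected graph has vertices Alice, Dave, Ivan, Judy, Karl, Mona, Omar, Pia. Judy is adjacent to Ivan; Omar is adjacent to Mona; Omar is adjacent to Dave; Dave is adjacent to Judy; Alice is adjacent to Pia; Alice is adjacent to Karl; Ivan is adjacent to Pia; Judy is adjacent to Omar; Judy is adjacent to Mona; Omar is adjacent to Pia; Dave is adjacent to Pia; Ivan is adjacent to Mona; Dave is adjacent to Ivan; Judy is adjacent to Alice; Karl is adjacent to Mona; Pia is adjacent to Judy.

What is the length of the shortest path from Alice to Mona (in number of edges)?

Distance 0: Alice.
Distance 1: Judy, Karl, Pia.
Distance 2: Dave, Ivan, Mona, Omar — contains Mona.

2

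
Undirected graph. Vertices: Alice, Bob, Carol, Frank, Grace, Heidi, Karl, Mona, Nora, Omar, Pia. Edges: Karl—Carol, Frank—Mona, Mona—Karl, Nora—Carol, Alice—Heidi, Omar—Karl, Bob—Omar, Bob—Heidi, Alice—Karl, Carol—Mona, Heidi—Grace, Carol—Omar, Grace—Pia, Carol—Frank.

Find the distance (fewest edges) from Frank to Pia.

Distance 0: Frank.
Distance 1: Carol, Mona.
Distance 2: Karl, Nora, Omar.
Distance 3: Alice, Bob.
Distance 4: Heidi.
Distance 5: Grace.
Distance 6: Pia — contains Pia.

6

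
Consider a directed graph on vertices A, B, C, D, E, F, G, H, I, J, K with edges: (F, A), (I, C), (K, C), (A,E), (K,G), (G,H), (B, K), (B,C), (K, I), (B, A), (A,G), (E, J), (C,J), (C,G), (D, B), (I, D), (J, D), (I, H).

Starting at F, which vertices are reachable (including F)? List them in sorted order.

Start at F.
Its neighbours: A.
Then their neighbours: E, G.
Then next layer: H, J.
Then next layer: D.
Then next layer: B.
Then next layer: C, K.
Then next layer: I.
Every vertex is now reached.

A, B, C, D, E, F, G, H, I, J, K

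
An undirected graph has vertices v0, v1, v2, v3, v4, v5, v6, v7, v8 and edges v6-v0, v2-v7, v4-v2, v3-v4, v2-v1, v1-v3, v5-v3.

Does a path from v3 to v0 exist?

No

Explore from v3.
Distance 1: reach v1, v4, v5.
Distance 2: reach v2.
Distance 3: reach v7.
The search is exhausted without reaching v0; it lies in a different component.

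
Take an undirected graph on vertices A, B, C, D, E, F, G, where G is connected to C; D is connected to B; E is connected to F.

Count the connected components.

From A: component {A}.
From B: component {B, D}.
From C: component {C, G}.
From E: component {E, F}.
That's 4 components.

4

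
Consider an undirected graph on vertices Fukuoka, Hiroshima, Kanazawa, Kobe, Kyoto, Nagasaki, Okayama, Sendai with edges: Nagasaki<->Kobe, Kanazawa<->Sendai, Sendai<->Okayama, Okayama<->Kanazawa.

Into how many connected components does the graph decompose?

5

From Fukuoka: component {Fukuoka}.
From Hiroshima: component {Hiroshima}.
From Kanazawa: component {Kanazawa, Okayama, Sendai}.
From Kobe: component {Kobe, Nagasaki}.
From Kyoto: component {Kyoto}.
That's 5 components.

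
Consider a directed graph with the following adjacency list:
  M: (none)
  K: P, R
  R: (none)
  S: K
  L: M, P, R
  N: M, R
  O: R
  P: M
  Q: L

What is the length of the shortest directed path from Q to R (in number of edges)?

2

Distance 0: Q.
Distance 1: L.
Distance 2: M, P, R — contains R.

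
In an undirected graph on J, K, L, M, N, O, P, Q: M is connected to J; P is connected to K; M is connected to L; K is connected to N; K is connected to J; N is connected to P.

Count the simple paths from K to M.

K–J–M

1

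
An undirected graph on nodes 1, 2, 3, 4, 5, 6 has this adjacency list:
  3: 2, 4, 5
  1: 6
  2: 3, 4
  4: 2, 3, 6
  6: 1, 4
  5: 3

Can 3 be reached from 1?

Yes

Explore from 1.
Distance 1: reach 6.
Distance 2: reach 4.
Distance 3: reach 2, 3.
Found 3.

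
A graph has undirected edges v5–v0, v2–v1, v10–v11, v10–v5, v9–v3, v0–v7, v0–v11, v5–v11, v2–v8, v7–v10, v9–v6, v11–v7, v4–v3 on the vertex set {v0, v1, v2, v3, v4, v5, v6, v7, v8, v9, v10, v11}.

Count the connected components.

3

From v0: component {v0, v5, v7, v10, v11}.
From v1: component {v1, v2, v8}.
From v3: component {v3, v4, v6, v9}.
That's 3 components.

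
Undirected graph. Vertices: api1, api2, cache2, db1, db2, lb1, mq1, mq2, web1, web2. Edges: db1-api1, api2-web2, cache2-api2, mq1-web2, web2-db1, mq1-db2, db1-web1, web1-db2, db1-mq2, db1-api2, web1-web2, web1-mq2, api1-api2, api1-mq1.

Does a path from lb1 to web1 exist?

No

lb1 has no edges, so nothing is reachable from it.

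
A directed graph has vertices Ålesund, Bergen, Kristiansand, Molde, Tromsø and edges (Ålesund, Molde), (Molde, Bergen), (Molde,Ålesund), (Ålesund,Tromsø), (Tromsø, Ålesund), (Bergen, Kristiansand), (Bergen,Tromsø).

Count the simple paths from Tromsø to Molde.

Tromsø→Ålesund→Molde

1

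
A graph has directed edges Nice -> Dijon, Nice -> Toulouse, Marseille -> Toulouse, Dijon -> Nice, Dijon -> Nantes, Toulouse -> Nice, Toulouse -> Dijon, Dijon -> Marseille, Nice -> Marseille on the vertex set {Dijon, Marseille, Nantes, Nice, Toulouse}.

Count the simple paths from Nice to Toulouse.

Nice→Dijon→Marseille→Toulouse
Nice→Marseille→Toulouse
Nice→Toulouse

3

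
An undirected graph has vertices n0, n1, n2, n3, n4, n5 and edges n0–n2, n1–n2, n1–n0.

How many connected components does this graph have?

From n0: component {n0, n1, n2}.
From n3: component {n3}.
From n4: component {n4}.
From n5: component {n5}.
That's 4 components.

4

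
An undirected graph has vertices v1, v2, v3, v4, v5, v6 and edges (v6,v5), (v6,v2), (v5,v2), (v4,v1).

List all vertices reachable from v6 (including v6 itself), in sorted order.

v2, v5, v6

Start at v6.
Its neighbours: v2, v5.
Nothing further is reachable.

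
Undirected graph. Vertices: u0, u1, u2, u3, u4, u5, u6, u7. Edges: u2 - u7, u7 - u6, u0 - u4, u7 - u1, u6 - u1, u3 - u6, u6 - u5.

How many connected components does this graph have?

From u0: component {u0, u4}.
From u1: component {u1, u2, u3, u5, u6, u7}.
That's 2 components.

2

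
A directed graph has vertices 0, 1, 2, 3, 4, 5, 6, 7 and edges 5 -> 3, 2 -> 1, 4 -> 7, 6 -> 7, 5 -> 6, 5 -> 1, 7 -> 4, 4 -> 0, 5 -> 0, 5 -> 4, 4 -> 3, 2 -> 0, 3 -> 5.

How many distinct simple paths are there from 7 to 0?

2

7→4→0
7→4→3→5→0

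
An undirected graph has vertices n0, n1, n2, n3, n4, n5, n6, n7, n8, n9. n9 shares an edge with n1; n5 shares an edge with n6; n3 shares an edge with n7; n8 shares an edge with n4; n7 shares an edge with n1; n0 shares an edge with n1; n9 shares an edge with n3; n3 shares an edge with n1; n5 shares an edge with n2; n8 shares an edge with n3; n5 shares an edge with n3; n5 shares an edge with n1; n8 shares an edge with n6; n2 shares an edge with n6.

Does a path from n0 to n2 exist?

Explore from n0.
Distance 1: reach n1.
Distance 2: reach n3, n5, n7, n9.
Distance 3: reach n2, n6, n8.
Found n2.

Yes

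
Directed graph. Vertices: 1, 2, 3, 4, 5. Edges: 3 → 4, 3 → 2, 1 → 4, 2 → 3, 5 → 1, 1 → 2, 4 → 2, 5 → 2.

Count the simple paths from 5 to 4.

3

5→1→2→3→4
5→1→4
5→2→3→4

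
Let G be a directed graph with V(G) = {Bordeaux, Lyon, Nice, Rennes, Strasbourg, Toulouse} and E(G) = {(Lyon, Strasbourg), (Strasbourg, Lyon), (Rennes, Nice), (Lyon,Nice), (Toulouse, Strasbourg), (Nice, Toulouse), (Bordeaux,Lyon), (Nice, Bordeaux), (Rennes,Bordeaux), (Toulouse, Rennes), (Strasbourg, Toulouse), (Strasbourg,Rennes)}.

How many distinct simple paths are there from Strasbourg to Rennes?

Strasbourg→Lyon→Nice→Toulouse→Rennes
Strasbourg→Rennes
Strasbourg→Toulouse→Rennes

3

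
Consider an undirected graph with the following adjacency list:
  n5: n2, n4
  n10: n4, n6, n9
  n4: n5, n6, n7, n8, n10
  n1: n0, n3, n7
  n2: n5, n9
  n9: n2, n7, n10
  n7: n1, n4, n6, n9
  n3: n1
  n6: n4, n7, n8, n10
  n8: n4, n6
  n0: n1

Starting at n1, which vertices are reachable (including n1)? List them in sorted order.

n0, n1, n2, n3, n4, n5, n6, n7, n8, n9, n10

Start at n1.
Its neighbours: n0, n3, n7.
Then their neighbours: n4, n6, n9.
Then next layer: n2, n5, n8, n10.
Every vertex is now reached.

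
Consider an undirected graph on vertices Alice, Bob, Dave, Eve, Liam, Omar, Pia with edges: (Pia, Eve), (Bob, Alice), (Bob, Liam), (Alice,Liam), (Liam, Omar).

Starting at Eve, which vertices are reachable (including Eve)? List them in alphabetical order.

Start at Eve.
Its neighbours: Pia.
Nothing further is reachable.

Eve, Pia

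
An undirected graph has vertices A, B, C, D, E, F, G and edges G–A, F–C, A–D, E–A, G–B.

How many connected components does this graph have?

From A: component {A, B, D, E, G}.
From C: component {C, F}.
That's 2 components.

2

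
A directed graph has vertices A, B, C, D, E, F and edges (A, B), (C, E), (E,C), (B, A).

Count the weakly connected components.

From A: component {A, B}.
From C: component {C, E}.
From D: component {D}.
From F: component {F}.
That's 4 components.

4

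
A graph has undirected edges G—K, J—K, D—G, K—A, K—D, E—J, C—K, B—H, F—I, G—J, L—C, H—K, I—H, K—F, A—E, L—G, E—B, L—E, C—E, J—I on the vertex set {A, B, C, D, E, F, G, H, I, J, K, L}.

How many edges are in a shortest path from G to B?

Distance 0: G.
Distance 1: D, J, K, L.
Distance 2: A, C, E, F, H, I.
Distance 3: B — contains B.

3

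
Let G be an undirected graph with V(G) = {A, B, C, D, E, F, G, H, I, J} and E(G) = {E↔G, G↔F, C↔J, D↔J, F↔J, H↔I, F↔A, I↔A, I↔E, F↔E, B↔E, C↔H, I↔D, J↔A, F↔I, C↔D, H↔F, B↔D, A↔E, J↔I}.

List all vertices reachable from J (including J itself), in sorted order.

A, B, C, D, E, F, G, H, I, J

Start at J.
Its neighbours: A, C, D, F, I.
Then their neighbours: B, E, G, H.
Every vertex is now reached.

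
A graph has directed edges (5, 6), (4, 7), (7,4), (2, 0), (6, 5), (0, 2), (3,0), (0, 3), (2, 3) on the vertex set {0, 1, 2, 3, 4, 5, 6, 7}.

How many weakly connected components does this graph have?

From 0: component {0, 2, 3}.
From 1: component {1}.
From 4: component {4, 7}.
From 5: component {5, 6}.
That's 4 components.

4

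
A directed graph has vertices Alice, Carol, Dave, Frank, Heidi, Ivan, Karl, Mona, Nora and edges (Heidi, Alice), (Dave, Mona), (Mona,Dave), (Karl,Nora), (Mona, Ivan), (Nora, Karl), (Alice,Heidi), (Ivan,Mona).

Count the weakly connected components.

From Alice: component {Alice, Heidi}.
From Carol: component {Carol}.
From Dave: component {Dave, Ivan, Mona}.
From Frank: component {Frank}.
From Karl: component {Karl, Nora}.
That's 5 components.

5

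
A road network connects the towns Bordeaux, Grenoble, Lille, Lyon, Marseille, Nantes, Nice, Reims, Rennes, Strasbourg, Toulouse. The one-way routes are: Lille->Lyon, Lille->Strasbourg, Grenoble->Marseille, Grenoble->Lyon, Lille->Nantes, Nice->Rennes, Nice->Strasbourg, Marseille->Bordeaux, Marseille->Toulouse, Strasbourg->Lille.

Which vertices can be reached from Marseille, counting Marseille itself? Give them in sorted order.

Start at Marseille.
Its neighbours: Bordeaux, Toulouse.
Nothing further is reachable.

Bordeaux, Marseille, Toulouse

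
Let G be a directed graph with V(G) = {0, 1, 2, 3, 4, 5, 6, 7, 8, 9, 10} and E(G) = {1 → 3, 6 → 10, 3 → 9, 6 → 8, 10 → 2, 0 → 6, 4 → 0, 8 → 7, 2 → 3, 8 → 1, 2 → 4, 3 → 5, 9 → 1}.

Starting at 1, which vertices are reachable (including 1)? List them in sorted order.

1, 3, 5, 9

Start at 1.
Its neighbours: 3.
Then their neighbours: 5, 9.
Nothing further is reachable.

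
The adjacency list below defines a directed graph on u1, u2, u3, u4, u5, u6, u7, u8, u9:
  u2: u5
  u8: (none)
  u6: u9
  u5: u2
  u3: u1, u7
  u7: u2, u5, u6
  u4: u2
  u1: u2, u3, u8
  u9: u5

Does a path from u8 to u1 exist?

u8 has no outgoing edges, so nothing is reachable from it.

No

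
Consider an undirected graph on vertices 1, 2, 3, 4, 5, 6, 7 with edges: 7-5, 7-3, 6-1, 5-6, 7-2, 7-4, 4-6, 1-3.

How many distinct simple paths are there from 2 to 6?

3

2–7–3–1–6
2–7–4–6
2–7–5–6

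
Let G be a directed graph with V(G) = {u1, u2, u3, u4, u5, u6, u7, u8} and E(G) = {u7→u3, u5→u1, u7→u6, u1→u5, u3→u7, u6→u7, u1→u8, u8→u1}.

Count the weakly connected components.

4

From u1: component {u1, u5, u8}.
From u2: component {u2}.
From u3: component {u3, u6, u7}.
From u4: component {u4}.
That's 4 components.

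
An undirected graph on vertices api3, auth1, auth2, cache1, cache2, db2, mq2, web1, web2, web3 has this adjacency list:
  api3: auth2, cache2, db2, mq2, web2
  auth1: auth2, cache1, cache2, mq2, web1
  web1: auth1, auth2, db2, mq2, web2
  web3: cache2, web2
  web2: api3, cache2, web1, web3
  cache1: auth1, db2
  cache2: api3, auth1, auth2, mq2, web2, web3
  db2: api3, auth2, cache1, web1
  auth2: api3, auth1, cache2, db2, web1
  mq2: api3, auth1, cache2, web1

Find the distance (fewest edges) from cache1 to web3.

3

Distance 0: cache1.
Distance 1: auth1, db2.
Distance 2: api3, auth2, cache2, mq2, web1.
Distance 3: web2, web3 — contains web3.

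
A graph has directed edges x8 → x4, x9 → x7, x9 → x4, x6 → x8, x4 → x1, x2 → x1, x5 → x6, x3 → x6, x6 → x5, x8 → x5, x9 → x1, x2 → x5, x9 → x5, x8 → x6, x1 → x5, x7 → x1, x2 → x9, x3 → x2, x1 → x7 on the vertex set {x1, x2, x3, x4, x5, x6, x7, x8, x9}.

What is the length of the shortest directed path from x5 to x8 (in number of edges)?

2

Distance 0: x5.
Distance 1: x6.
Distance 2: x8 — contains x8.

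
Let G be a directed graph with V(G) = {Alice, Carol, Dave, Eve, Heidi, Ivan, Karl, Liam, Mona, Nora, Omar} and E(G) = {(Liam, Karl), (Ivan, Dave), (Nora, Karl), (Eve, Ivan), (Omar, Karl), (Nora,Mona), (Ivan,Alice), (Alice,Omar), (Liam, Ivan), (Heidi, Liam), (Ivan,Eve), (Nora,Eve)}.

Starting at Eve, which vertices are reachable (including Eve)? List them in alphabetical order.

Start at Eve.
Its neighbours: Ivan.
Then their neighbours: Alice, Dave.
Then next layer: Omar.
Then next layer: Karl.
Nothing further is reachable.

Alice, Dave, Eve, Ivan, Karl, Omar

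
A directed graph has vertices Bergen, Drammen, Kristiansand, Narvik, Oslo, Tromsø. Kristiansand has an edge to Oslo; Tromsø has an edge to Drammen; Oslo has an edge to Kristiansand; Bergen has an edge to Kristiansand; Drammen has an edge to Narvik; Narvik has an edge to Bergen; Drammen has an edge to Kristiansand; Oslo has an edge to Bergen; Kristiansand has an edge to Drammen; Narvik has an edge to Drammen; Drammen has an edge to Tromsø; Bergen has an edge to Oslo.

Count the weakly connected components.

From Bergen: component {Bergen, Drammen, Kristiansand, Narvik, Oslo, Tromsø}.
That's 1 component.

1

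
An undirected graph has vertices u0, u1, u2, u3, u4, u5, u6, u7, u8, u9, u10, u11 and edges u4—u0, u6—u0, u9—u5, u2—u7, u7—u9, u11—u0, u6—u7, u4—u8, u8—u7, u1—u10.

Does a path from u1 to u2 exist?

Explore from u1.
Distance 1: reach u10.
The search is exhausted without reaching u2; it lies in a different component.

No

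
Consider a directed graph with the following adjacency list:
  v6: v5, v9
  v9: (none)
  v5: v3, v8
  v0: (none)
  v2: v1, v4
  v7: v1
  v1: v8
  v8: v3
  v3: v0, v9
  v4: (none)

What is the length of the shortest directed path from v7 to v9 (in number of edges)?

Distance 0: v7.
Distance 1: v1.
Distance 2: v8.
Distance 3: v3.
Distance 4: v0, v9 — contains v9.

4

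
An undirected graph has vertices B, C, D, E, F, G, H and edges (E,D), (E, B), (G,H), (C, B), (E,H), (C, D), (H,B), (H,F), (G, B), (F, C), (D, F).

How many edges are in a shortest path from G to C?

Distance 0: G.
Distance 1: B, H.
Distance 2: C, E, F — contains C.

2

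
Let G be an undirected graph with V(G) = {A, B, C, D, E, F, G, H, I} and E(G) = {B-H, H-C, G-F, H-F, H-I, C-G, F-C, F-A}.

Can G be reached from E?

E has no edges, so nothing is reachable from it.

No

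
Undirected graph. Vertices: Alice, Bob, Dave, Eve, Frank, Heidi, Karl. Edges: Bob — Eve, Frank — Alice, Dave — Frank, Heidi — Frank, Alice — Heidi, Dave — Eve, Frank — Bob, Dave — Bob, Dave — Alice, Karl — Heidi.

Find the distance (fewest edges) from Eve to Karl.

Distance 0: Eve.
Distance 1: Bob, Dave.
Distance 2: Alice, Frank.
Distance 3: Heidi.
Distance 4: Karl — contains Karl.

4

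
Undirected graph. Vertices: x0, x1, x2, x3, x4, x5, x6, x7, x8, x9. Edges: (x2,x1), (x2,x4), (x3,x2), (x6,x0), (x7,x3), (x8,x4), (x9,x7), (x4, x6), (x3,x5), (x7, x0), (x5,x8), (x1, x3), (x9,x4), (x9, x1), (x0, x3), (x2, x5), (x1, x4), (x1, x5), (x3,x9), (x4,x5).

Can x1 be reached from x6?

Yes

Explore from x6.
Distance 1: reach x0, x4.
Distance 2: reach x1, x2, x3, x5, x7, x8, x9.
Found x1.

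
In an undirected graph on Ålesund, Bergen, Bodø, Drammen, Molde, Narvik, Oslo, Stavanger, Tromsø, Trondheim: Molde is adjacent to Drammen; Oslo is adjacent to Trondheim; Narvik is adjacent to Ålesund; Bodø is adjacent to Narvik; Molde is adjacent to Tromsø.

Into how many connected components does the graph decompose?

From Ålesund: component {Ålesund, Bodø, Narvik}.
From Bergen: component {Bergen}.
From Drammen: component {Drammen, Molde, Tromsø}.
From Oslo: component {Oslo, Trondheim}.
From Stavanger: component {Stavanger}.
That's 5 components.

5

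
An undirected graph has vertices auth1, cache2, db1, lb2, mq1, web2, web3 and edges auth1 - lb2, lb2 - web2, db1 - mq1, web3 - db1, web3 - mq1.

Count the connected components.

From auth1: component {auth1, lb2, web2}.
From cache2: component {cache2}.
From db1: component {db1, mq1, web3}.
That's 3 components.

3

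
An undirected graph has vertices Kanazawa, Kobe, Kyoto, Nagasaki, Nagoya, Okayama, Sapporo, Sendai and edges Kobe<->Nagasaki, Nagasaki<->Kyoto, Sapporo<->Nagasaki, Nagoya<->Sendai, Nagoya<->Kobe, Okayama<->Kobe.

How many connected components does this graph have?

2

From Kanazawa: component {Kanazawa}.
From Kobe: component {Kobe, Kyoto, Nagasaki, Nagoya, Okayama, Sapporo, Sendai}.
That's 2 components.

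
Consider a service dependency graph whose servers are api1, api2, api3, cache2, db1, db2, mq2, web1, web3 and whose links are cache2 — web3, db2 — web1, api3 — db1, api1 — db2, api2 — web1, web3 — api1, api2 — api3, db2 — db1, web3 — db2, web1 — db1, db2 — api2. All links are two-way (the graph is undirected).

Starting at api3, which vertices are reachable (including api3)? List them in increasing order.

Start at api3.
Its neighbours: api2, db1.
Then their neighbours: db2, web1.
Then next layer: api1, web3.
Then next layer: cache2.
Nothing further is reachable.

api1, api2, api3, cache2, db1, db2, web1, web3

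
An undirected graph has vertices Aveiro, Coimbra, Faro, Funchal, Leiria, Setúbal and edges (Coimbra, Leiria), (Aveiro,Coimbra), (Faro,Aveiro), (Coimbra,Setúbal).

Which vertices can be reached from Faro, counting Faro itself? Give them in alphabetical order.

Aveiro, Coimbra, Faro, Leiria, Setúbal

Start at Faro.
Its neighbours: Aveiro.
Then their neighbours: Coimbra.
Then next layer: Leiria, Setúbal.
Nothing further is reachable.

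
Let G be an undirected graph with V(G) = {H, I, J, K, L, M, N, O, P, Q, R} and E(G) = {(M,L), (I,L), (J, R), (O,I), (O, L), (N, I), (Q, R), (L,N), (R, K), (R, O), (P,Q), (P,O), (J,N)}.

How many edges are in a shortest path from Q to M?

4

Distance 0: Q.
Distance 1: P, R.
Distance 2: J, K, O.
Distance 3: I, L, N.
Distance 4: M — contains M.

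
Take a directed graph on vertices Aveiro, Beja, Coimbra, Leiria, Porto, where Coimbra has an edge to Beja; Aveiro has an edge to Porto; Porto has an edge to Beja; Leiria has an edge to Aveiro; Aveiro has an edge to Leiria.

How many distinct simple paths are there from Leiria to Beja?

Leiria→Aveiro→Porto→Beja

1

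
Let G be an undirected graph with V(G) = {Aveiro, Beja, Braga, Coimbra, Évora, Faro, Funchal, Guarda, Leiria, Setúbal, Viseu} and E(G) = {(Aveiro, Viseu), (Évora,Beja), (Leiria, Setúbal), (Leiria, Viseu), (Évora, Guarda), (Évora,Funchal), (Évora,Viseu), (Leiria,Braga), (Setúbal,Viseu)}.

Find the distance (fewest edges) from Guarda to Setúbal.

3

Distance 0: Guarda.
Distance 1: Évora.
Distance 2: Beja, Funchal, Viseu.
Distance 3: Aveiro, Leiria, Setúbal — contains Setúbal.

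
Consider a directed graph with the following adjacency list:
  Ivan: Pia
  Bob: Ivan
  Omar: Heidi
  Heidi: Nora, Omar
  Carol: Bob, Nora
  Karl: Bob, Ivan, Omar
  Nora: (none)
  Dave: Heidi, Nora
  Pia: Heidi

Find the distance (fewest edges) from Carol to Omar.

Distance 0: Carol.
Distance 1: Bob, Nora.
Distance 2: Ivan.
Distance 3: Pia.
Distance 4: Heidi.
Distance 5: Omar — contains Omar.

5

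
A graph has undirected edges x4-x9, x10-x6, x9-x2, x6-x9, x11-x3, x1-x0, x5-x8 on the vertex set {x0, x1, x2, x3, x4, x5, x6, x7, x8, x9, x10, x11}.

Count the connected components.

From x0: component {x0, x1}.
From x2: component {x2, x4, x6, x9, x10}.
From x3: component {x3, x11}.
From x5: component {x5, x8}.
From x7: component {x7}.
That's 5 components.

5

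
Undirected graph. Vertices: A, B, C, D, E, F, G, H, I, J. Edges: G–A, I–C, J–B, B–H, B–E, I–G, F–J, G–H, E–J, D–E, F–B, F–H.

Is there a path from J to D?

Yes

Explore from J.
Distance 1: reach B, E, F.
Distance 2: reach D, H.
Found D.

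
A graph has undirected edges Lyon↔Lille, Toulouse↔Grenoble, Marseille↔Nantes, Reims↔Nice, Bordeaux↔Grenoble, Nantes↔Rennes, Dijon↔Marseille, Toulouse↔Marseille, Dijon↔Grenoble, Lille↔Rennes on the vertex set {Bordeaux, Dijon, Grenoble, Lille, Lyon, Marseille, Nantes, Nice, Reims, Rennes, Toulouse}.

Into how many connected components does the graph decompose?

2

From Bordeaux: component {Bordeaux, Dijon, Grenoble, Lille, Lyon, Marseille, Nantes, Rennes, Toulouse}.
From Nice: component {Nice, Reims}.
That's 2 components.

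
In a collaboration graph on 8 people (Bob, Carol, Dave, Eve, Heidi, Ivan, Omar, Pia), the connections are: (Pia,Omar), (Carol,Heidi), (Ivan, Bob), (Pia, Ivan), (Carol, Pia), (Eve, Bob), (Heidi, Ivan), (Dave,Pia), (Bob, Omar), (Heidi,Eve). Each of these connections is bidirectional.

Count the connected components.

1

From Bob: component {Bob, Carol, Dave, Eve, Heidi, Ivan, Omar, Pia}.
That's 1 component.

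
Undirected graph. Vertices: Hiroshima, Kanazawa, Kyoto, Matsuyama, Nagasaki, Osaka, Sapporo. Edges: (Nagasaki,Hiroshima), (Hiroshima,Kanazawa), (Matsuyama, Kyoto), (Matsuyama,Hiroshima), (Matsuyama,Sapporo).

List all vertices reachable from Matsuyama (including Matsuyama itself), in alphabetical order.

Hiroshima, Kanazawa, Kyoto, Matsuyama, Nagasaki, Sapporo

Start at Matsuyama.
Its neighbours: Hiroshima, Kyoto, Sapporo.
Then their neighbours: Kanazawa, Nagasaki.
Nothing further is reachable.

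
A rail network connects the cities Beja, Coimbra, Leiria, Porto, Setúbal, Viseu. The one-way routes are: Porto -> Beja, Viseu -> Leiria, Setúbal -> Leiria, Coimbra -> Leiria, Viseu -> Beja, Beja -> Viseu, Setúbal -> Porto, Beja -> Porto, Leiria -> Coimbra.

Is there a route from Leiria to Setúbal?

Explore from Leiria.
Distance 1: reach Coimbra.
The search from Leiria is exhausted; no directed path reaches Setúbal.

No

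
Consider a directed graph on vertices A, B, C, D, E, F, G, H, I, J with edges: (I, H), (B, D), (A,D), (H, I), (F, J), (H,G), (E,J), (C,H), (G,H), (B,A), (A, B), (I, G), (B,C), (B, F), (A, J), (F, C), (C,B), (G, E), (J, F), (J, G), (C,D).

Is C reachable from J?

Yes

Explore from J.
Distance 1: reach F, G.
Distance 2: reach C, E, H.
Found C.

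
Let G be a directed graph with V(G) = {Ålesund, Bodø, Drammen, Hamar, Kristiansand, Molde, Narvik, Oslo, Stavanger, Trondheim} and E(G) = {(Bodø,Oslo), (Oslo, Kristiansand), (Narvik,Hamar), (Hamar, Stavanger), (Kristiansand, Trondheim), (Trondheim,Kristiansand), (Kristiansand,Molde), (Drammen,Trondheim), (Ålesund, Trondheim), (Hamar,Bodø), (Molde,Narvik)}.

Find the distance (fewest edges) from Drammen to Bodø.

Distance 0: Drammen.
Distance 1: Trondheim.
Distance 2: Kristiansand.
Distance 3: Molde.
Distance 4: Narvik.
Distance 5: Hamar.
Distance 6: Bodø, Stavanger — contains Bodø.

6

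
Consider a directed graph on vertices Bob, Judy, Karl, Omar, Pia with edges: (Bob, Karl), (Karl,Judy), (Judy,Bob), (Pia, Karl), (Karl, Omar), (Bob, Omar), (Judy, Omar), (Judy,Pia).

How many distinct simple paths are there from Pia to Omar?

3

Pia→Karl→Judy→Bob→Omar
Pia→Karl→Judy→Omar
Pia→Karl→Omar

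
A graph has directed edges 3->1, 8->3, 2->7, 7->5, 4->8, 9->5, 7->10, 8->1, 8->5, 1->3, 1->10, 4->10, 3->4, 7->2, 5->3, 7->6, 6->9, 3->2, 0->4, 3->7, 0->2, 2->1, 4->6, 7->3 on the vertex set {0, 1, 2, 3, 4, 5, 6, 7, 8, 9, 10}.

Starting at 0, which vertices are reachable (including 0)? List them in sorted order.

Start at 0.
Its neighbours: 2, 4.
Then their neighbours: 1, 6, 7, 8, 10.
Then next layer: 3, 5, 9.
Every vertex is now reached.

0, 1, 2, 3, 4, 5, 6, 7, 8, 9, 10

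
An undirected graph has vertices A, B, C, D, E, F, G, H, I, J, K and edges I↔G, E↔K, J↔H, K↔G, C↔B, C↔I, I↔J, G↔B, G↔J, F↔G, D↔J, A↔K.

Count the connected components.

1

From A: component {A, B, C, D, E, F, G, H, I, J, K}.
That's 1 component.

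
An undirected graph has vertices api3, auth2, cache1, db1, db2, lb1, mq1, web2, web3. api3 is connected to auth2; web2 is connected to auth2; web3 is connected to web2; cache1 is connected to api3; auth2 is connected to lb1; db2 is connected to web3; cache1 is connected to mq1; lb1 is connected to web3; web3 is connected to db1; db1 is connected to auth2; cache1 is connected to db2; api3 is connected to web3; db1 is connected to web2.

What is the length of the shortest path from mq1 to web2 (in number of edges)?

Distance 0: mq1.
Distance 1: cache1.
Distance 2: api3, db2.
Distance 3: auth2, web3.
Distance 4: db1, lb1, web2 — contains web2.

4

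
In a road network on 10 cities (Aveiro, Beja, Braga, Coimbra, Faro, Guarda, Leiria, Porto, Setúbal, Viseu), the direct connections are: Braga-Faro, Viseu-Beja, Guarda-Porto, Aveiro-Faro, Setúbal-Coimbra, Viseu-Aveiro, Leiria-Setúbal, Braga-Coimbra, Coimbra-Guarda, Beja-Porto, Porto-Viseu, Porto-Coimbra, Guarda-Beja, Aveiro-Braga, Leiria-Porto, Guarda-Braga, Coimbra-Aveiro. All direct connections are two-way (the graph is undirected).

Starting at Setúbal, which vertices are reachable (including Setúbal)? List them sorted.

Aveiro, Beja, Braga, Coimbra, Faro, Guarda, Leiria, Porto, Setúbal, Viseu

Start at Setúbal.
Its neighbours: Coimbra, Leiria.
Then their neighbours: Aveiro, Braga, Guarda, Porto.
Then next layer: Beja, Faro, Viseu.
Every vertex is now reached.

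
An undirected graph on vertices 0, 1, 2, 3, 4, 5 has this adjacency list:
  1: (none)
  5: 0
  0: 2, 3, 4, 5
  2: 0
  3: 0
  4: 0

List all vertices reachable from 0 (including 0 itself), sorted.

0, 2, 3, 4, 5

Start at 0.
Its neighbours: 2, 3, 4, 5.
Nothing further is reachable.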